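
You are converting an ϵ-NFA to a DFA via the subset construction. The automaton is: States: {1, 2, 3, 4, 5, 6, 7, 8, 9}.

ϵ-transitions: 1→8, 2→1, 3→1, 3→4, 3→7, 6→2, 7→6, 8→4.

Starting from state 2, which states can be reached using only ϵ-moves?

Start with {2}.
From 2 via ϵ: add 1.
From 1 via ϵ: add 8.
From 8 via ϵ: add 4.
No new states can be added; the closed set is {1, 2, 4, 8}.

{1, 2, 4, 8}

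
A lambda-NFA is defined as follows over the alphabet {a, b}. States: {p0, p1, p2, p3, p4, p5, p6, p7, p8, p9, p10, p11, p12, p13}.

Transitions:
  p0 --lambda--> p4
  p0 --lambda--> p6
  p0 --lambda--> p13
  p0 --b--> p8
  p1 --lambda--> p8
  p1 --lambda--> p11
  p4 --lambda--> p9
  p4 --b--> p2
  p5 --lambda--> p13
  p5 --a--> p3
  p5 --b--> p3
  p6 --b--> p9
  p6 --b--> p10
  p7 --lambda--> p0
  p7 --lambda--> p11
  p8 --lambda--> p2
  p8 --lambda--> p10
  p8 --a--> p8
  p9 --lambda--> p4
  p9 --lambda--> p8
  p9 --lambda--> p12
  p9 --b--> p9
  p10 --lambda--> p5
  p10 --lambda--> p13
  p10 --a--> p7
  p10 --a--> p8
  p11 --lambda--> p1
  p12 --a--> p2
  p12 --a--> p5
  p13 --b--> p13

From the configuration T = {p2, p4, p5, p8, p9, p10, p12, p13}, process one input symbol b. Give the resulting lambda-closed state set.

{p2, p3, p4, p5, p8, p9, p10, p12, p13}

p4 on b → {p2}.
p5 on b → {p3}.
p9 on b → {p9}.
p13 on b → {p13}.
No b-transition from p2, p8, p10, p12.
Union after reading b: {p2, p3, p9, p13}.
Now take the lambda-closure:
From p9 via lambda: add p4, p8, p12.
From p8 via lambda: add p10.
From p10 via lambda: add p5.
No new states can be added; the closed set is {p2, p3, p4, p5, p8, p9, p10, p12, p13}.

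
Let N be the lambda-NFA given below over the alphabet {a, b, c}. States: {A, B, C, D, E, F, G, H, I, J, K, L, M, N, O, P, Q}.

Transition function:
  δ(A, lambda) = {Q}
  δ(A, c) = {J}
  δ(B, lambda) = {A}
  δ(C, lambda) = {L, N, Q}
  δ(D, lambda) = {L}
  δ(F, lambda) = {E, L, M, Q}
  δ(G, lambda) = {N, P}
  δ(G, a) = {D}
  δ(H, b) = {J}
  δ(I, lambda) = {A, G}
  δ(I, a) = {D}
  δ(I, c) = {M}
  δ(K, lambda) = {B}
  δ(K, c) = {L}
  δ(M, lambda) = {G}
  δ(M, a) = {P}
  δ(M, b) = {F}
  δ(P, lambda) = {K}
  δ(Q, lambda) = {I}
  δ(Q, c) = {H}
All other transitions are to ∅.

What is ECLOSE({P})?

Start with {P}.
From P via lambda: add K.
From K via lambda: add B.
From B via lambda: add A.
From A via lambda: add Q.
From Q via lambda: add I.
From I via lambda: add G.
From G via lambda: add N.
No new states can be added; the closed set is {A, B, G, I, K, N, P, Q}.

{A, B, G, I, K, N, P, Q}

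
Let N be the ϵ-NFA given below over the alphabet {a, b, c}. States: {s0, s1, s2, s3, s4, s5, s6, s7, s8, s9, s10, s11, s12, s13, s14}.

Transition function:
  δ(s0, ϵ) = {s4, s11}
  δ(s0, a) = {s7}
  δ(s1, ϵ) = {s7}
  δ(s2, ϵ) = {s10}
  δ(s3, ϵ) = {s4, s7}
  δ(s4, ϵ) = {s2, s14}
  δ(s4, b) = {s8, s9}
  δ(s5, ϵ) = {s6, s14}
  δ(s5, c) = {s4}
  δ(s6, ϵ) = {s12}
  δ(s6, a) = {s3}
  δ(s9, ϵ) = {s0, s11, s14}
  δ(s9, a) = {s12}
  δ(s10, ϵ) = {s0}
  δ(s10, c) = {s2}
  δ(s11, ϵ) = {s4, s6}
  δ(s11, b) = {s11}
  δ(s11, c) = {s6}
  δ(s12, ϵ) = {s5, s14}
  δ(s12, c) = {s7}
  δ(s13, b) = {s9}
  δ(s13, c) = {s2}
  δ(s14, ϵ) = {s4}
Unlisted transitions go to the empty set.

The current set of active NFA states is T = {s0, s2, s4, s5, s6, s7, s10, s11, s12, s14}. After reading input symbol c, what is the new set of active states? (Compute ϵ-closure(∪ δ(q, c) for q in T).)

{s0, s2, s4, s5, s6, s7, s10, s11, s12, s14}

s5 on c → {s4}.
s10 on c → {s2}.
s11 on c → {s6}.
s12 on c → {s7}.
No c-transition from s0, s2, s4, s6, s7, s14.
Union after reading c: {s2, s4, s6, s7}.
Now take the ϵ-closure:
From s2 via ϵ: add s10.
From s4 via ϵ: add s14.
From s6 via ϵ: add s12.
From s10 via ϵ: add s0.
From s12 via ϵ: add s5.
From s0 via ϵ: add s11.
No new states can be added; the closed set is {s0, s2, s4, s5, s6, s7, s10, s11, s12, s14}.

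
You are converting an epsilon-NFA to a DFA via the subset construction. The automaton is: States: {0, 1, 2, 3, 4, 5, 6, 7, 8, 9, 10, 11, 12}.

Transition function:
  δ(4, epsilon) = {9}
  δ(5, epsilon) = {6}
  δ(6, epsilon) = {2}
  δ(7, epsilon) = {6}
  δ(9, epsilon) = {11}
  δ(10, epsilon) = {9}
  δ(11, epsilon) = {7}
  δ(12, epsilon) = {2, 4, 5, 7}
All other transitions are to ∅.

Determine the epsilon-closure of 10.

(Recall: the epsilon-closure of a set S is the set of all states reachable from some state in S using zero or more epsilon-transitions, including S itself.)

Start with {10}.
From 10 via epsilon: add 9.
From 9 via epsilon: add 11.
From 11 via epsilon: add 7.
From 7 via epsilon: add 6.
From 6 via epsilon: add 2.
No new states can be added; the closed set is {2, 6, 7, 9, 10, 11}.

{2, 6, 7, 9, 10, 11}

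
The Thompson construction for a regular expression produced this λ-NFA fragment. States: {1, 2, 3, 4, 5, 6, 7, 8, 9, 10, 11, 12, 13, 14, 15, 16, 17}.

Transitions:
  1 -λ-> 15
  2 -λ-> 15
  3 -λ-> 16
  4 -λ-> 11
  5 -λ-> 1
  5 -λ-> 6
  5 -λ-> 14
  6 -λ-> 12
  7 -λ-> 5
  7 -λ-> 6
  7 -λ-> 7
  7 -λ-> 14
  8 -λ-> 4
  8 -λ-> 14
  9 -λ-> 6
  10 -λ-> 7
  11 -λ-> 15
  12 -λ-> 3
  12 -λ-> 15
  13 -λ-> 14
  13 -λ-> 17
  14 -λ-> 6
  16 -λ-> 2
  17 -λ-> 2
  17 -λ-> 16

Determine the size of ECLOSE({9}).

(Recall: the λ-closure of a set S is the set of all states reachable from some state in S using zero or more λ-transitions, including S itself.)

Start with {9}.
From 9 via λ: add 6.
From 6 via λ: add 12.
From 12 via λ: add 3, 15.
From 3 via λ: add 16.
From 16 via λ: add 2.
λ-closure = {2, 3, 6, 9, 12, 15, 16}, which has 7 states.

7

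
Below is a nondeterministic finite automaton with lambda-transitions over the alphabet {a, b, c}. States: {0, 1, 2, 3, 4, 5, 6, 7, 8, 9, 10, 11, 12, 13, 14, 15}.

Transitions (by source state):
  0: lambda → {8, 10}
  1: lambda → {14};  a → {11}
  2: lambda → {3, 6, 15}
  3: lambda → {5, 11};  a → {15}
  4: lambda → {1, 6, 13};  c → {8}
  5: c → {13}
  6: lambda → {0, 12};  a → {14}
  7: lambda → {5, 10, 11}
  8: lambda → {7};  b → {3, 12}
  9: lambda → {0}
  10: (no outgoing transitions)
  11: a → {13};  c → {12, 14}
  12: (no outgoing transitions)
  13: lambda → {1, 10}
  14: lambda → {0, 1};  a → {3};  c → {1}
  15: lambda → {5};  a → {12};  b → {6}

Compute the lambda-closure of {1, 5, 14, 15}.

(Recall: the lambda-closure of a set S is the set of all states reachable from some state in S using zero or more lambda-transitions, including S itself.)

Start with {1, 5, 14, 15}.
From 14 via lambda: add 0.
From 0 via lambda: add 8, 10.
From 8 via lambda: add 7.
From 7 via lambda: add 11.
No new states can be added; the closed set is {0, 1, 5, 7, 8, 10, 11, 14, 15}.

{0, 1, 5, 7, 8, 10, 11, 14, 15}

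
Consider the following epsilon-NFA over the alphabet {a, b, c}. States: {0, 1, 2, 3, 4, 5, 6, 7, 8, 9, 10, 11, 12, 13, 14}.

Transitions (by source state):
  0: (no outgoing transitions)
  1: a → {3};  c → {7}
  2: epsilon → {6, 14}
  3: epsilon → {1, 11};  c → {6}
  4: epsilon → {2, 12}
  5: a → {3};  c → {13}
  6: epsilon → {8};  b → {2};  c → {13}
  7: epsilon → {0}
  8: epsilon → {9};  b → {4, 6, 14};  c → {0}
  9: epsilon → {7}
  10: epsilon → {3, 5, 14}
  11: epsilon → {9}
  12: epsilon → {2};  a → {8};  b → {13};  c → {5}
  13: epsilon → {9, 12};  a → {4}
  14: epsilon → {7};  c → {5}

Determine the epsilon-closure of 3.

Start with {3}.
From 3 via epsilon: add 1, 11.
From 11 via epsilon: add 9.
From 9 via epsilon: add 7.
From 7 via epsilon: add 0.
No new states can be added; the closed set is {0, 1, 3, 7, 9, 11}.

{0, 1, 3, 7, 9, 11}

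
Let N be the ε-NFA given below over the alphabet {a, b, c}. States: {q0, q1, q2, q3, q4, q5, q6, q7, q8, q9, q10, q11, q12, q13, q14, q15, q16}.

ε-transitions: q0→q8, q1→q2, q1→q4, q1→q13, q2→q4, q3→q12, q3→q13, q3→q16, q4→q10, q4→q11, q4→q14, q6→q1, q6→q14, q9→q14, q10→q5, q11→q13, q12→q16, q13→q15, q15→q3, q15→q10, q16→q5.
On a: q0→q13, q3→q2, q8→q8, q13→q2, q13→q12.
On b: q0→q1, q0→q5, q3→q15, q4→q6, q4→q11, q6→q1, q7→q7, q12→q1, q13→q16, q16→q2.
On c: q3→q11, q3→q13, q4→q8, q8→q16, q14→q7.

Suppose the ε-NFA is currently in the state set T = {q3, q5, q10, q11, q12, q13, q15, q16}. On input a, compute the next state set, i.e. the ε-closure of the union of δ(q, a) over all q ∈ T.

{q2, q3, q4, q5, q10, q11, q12, q13, q14, q15, q16}

q3 on a → {q2}.
q13 on a → {q2, q12}.
No a-transition from q5, q10, q11, q12, q15, q16.
Union after reading a: {q2, q12}.
Now take the ε-closure:
From q2 via ε: add q4.
From q12 via ε: add q16.
From q4 via ε: add q10, q11, q14.
From q16 via ε: add q5.
From q11 via ε: add q13.
From q13 via ε: add q15.
From q15 via ε: add q3.
No new states can be added; the closed set is {q2, q3, q4, q5, q10, q11, q12, q13, q14, q15, q16}.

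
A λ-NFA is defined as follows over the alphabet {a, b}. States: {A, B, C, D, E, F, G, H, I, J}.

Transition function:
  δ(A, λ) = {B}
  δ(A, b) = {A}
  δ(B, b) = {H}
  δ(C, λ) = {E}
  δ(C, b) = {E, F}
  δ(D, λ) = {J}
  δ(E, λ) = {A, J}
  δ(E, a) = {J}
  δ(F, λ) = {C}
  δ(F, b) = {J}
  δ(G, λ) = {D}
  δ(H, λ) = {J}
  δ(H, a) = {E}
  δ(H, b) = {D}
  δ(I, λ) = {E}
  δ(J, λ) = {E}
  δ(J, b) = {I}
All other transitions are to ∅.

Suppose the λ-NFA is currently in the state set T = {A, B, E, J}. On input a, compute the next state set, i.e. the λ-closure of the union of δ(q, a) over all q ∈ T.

E on a → {J}.
No a-transition from A, B, J.
Union after reading a: {J}.
Now take the λ-closure:
From J via λ: add E.
From E via λ: add A.
From A via λ: add B.
No new states can be added; the closed set is {A, B, E, J}.

{A, B, E, J}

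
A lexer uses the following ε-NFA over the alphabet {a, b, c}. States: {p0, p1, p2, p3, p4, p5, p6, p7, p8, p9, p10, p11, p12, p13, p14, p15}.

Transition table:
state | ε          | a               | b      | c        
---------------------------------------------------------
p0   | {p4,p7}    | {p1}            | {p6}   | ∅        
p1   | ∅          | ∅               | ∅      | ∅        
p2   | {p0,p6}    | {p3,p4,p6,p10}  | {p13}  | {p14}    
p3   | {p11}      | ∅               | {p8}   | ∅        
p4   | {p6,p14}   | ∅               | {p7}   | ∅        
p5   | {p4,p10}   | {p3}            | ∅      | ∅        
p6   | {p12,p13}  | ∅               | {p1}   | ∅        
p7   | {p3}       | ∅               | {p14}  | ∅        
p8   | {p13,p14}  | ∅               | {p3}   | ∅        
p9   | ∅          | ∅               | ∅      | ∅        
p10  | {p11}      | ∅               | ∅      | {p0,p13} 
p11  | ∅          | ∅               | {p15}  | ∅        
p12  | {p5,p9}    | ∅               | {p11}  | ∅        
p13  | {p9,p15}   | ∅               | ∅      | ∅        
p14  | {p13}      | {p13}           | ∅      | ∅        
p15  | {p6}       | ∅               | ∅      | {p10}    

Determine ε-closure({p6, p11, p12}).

{p4, p5, p6, p9, p10, p11, p12, p13, p14, p15}

Start with {p6, p11, p12}.
From p6 via ε: add p13.
From p12 via ε: add p5, p9.
From p5 via ε: add p4, p10.
From p13 via ε: add p15.
From p4 via ε: add p14.
No new states can be added; the closed set is {p4, p5, p6, p9, p10, p11, p12, p13, p14, p15}.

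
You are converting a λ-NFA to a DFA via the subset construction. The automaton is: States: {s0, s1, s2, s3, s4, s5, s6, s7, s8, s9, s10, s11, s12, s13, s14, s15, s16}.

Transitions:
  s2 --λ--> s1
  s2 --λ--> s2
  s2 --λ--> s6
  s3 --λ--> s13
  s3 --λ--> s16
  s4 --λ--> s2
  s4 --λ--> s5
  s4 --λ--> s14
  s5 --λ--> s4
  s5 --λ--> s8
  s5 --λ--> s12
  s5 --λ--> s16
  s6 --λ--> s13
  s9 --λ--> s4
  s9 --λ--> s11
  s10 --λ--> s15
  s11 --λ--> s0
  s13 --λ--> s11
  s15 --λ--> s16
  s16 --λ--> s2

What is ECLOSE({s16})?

{s0, s1, s2, s6, s11, s13, s16}

Start with {s16}.
From s16 via λ: add s2.
From s2 via λ: add s1, s6.
From s6 via λ: add s13.
From s13 via λ: add s11.
From s11 via λ: add s0.
No new states can be added; the closed set is {s0, s1, s2, s6, s11, s13, s16}.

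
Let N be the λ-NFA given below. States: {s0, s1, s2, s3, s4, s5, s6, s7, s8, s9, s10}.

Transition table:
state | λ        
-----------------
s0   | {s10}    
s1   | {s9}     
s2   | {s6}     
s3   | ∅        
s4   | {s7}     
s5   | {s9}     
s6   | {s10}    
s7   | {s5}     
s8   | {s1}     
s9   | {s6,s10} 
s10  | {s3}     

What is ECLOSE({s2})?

Start with {s2}.
From s2 via λ: add s6.
From s6 via λ: add s10.
From s10 via λ: add s3.
No new states can be added; the closed set is {s2, s3, s6, s10}.

{s2, s3, s6, s10}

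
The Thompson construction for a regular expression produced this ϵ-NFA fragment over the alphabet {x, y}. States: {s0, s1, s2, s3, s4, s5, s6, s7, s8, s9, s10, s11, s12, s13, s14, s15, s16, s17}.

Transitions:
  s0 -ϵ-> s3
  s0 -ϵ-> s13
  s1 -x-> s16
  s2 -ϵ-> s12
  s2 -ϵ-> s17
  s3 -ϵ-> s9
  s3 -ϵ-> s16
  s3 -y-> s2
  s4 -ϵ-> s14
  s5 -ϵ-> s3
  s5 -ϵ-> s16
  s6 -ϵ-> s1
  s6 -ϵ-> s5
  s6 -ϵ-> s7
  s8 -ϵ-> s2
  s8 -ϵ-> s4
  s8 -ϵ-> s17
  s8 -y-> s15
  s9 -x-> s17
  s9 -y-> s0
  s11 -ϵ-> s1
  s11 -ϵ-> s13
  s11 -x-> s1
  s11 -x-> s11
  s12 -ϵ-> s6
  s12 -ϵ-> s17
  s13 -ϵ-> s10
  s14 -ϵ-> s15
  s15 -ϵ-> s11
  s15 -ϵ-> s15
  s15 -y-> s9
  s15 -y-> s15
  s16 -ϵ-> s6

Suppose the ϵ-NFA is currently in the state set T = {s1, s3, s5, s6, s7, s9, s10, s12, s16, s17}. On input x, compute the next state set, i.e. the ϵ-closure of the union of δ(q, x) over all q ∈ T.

s1 on x → {s16}.
s9 on x → {s17}.
No x-transition from s3, s5, s6, s7, s10, s12, s16, s17.
Union after reading x: {s16, s17}.
Now take the ϵ-closure:
From s16 via ϵ: add s6.
From s6 via ϵ: add s1, s5, s7.
From s5 via ϵ: add s3.
From s3 via ϵ: add s9.
No new states can be added; the closed set is {s1, s3, s5, s6, s7, s9, s16, s17}.

{s1, s3, s5, s6, s7, s9, s16, s17}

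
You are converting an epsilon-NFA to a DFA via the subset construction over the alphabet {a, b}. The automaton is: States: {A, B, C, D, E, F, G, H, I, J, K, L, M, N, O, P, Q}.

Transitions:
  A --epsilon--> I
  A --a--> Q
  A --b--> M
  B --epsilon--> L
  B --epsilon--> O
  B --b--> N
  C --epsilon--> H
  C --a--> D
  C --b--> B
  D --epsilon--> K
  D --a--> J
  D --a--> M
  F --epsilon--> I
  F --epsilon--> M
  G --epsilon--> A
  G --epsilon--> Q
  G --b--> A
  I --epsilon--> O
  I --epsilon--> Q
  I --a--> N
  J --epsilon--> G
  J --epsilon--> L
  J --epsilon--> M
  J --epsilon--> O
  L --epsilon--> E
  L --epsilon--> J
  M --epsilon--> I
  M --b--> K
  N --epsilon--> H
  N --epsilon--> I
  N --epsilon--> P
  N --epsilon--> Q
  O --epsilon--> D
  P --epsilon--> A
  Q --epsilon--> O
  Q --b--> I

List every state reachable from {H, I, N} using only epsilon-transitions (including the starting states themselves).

Start with {H, I, N}.
From I via epsilon: add O, Q.
From N via epsilon: add P.
From O via epsilon: add D.
From P via epsilon: add A.
From D via epsilon: add K.
No new states can be added; the closed set is {A, D, H, I, K, N, O, P, Q}.

{A, D, H, I, K, N, O, P, Q}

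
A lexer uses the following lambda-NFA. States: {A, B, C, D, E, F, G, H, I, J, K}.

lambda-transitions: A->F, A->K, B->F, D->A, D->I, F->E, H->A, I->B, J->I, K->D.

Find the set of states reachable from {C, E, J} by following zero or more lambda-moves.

{B, C, E, F, I, J}

Start with {C, E, J}.
From J via lambda: add I.
From I via lambda: add B.
From B via lambda: add F.
No new states can be added; the closed set is {B, C, E, F, I, J}.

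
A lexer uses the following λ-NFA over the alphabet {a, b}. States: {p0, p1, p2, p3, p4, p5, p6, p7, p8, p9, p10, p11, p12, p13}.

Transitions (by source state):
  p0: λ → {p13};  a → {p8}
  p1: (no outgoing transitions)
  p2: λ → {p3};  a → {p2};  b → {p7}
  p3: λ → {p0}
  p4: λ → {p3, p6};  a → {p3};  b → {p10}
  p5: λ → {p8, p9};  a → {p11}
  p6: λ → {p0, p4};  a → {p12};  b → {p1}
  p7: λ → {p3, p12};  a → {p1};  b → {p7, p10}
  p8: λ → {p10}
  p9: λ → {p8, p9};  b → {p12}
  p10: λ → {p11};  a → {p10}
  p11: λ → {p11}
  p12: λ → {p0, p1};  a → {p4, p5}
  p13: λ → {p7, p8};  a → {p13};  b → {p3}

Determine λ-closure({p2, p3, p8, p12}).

Start with {p2, p3, p8, p12}.
From p3 via λ: add p0.
From p8 via λ: add p10.
From p12 via λ: add p1.
From p0 via λ: add p13.
From p10 via λ: add p11.
From p13 via λ: add p7.
No new states can be added; the closed set is {p0, p1, p2, p3, p7, p8, p10, p11, p12, p13}.

{p0, p1, p2, p3, p7, p8, p10, p11, p12, p13}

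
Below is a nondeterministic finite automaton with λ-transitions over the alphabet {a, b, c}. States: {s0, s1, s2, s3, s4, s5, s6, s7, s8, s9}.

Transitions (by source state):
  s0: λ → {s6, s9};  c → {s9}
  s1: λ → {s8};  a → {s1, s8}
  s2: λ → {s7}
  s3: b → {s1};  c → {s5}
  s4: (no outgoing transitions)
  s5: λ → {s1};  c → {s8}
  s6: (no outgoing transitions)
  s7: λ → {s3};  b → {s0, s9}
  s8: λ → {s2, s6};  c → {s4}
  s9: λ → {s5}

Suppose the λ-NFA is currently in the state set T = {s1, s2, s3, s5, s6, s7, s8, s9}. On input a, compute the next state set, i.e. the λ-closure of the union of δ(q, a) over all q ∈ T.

{s1, s2, s3, s6, s7, s8}

s1 on a → {s1, s8}.
No a-transition from s2, s3, s5, s6, s7, s8, s9.
Union after reading a: {s1, s8}.
Now take the λ-closure:
From s8 via λ: add s2, s6.
From s2 via λ: add s7.
From s7 via λ: add s3.
No new states can be added; the closed set is {s1, s2, s3, s6, s7, s8}.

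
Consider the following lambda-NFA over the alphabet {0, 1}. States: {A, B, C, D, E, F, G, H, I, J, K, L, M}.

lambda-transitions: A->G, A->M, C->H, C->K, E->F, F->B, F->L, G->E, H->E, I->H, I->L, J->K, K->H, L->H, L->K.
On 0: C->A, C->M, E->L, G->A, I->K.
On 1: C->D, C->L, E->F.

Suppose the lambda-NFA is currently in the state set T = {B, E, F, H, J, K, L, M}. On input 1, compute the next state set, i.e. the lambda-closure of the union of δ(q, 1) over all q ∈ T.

E on 1 → {F}.
No 1-transition from B, F, H, J, K, L, M.
Union after reading 1: {F}.
Now take the lambda-closure:
From F via lambda: add B, L.
From L via lambda: add H, K.
From H via lambda: add E.
No new states can be added; the closed set is {B, E, F, H, K, L}.

{B, E, F, H, K, L}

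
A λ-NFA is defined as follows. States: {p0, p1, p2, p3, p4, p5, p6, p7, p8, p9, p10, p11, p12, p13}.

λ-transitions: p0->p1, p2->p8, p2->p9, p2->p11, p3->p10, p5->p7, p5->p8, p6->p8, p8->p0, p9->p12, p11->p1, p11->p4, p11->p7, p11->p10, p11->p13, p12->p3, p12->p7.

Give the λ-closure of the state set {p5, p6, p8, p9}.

Start with {p5, p6, p8, p9}.
From p5 via λ: add p7.
From p8 via λ: add p0.
From p9 via λ: add p12.
From p0 via λ: add p1.
From p12 via λ: add p3.
From p3 via λ: add p10.
No new states can be added; the closed set is {p0, p1, p3, p5, p6, p7, p8, p9, p10, p12}.

{p0, p1, p3, p5, p6, p7, p8, p9, p10, p12}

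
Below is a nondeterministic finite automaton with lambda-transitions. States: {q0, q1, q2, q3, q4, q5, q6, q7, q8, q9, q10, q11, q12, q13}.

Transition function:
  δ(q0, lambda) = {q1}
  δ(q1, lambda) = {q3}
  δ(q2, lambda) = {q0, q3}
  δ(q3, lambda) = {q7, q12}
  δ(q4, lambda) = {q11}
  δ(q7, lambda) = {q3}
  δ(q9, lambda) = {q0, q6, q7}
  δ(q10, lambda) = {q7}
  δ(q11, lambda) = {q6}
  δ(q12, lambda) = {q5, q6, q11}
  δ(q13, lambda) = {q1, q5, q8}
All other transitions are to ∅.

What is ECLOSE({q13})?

Start with {q13}.
From q13 via lambda: add q1, q5, q8.
From q1 via lambda: add q3.
From q3 via lambda: add q7, q12.
From q12 via lambda: add q6, q11.
No new states can be added; the closed set is {q1, q3, q5, q6, q7, q8, q11, q12, q13}.

{q1, q3, q5, q6, q7, q8, q11, q12, q13}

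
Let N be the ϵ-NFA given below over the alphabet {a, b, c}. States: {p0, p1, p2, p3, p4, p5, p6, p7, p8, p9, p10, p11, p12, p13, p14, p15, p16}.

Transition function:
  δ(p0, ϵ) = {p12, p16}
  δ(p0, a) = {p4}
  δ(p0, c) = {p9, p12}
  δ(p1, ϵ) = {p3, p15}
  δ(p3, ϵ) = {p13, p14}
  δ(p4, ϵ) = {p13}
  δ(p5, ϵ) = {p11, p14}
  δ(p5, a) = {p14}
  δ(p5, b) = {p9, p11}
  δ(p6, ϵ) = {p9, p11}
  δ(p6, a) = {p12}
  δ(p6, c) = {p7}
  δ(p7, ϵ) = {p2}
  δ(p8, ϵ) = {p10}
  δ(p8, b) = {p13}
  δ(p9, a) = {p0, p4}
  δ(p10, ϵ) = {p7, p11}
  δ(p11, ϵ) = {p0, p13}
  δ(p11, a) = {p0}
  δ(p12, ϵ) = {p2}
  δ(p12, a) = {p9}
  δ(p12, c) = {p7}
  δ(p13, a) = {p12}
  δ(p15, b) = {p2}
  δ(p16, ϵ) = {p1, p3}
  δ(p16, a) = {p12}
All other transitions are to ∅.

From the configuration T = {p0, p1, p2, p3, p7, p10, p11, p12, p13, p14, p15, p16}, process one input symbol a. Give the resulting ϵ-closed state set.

{p0, p1, p2, p3, p4, p9, p12, p13, p14, p15, p16}

p0 on a → {p4}.
p11 on a → {p0}.
p12 on a → {p9}.
p13 on a → {p12}.
p16 on a → {p12}.
No a-transition from p1, p2, p3, p7, p10, p14, p15.
Union after reading a: {p0, p4, p9, p12}.
Now take the ϵ-closure:
From p0 via ϵ: add p16.
From p4 via ϵ: add p13.
From p12 via ϵ: add p2.
From p16 via ϵ: add p1, p3.
From p1 via ϵ: add p15.
From p3 via ϵ: add p14.
No new states can be added; the closed set is {p0, p1, p2, p3, p4, p9, p12, p13, p14, p15, p16}.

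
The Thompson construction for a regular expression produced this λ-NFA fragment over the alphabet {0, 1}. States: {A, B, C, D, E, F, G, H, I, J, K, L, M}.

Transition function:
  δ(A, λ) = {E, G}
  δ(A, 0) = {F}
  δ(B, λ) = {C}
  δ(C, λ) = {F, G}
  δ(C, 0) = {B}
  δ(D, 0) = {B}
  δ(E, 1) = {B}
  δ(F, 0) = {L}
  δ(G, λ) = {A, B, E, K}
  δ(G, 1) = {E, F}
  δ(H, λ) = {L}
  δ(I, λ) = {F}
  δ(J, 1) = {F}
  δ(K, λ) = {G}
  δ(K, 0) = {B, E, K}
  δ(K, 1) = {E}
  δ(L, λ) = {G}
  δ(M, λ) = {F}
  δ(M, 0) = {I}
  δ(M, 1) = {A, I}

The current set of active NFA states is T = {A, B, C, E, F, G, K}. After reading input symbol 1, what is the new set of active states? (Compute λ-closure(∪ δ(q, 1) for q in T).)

{A, B, C, E, F, G, K}

E on 1 → {B}.
G on 1 → {E, F}.
K on 1 → {E}.
No 1-transition from A, B, C, F.
Union after reading 1: {B, E, F}.
Now take the λ-closure:
From B via λ: add C.
From C via λ: add G.
From G via λ: add A, K.
No new states can be added; the closed set is {A, B, C, E, F, G, K}.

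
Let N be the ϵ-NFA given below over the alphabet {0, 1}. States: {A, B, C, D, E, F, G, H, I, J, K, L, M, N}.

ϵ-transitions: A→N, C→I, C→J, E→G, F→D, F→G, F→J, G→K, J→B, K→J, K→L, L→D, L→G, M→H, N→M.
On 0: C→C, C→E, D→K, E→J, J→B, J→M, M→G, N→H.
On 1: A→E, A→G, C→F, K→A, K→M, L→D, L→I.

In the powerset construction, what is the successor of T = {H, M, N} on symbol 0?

{B, D, G, H, J, K, L}

M on 0 → {G}.
N on 0 → {H}.
No 0-transition from H.
Union after reading 0: {G, H}.
Now take the ϵ-closure:
From G via ϵ: add K.
From K via ϵ: add J, L.
From J via ϵ: add B.
From L via ϵ: add D.
No new states can be added; the closed set is {B, D, G, H, J, K, L}.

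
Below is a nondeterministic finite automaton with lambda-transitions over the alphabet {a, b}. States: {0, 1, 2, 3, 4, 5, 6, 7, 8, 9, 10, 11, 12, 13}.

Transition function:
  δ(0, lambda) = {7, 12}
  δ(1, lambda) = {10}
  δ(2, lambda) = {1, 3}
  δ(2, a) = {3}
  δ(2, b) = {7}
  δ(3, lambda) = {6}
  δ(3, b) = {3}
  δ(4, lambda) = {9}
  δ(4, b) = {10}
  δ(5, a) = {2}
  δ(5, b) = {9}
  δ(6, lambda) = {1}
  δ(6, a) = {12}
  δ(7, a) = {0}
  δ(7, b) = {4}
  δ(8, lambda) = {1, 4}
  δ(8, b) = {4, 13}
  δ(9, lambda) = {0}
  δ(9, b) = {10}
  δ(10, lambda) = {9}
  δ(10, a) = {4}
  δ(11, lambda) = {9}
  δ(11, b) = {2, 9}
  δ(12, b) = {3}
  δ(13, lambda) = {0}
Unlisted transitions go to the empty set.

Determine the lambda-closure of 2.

Start with {2}.
From 2 via lambda: add 1, 3.
From 1 via lambda: add 10.
From 3 via lambda: add 6.
From 10 via lambda: add 9.
From 9 via lambda: add 0.
From 0 via lambda: add 7, 12.
No new states can be added; the closed set is {0, 1, 2, 3, 6, 7, 9, 10, 12}.

{0, 1, 2, 3, 6, 7, 9, 10, 12}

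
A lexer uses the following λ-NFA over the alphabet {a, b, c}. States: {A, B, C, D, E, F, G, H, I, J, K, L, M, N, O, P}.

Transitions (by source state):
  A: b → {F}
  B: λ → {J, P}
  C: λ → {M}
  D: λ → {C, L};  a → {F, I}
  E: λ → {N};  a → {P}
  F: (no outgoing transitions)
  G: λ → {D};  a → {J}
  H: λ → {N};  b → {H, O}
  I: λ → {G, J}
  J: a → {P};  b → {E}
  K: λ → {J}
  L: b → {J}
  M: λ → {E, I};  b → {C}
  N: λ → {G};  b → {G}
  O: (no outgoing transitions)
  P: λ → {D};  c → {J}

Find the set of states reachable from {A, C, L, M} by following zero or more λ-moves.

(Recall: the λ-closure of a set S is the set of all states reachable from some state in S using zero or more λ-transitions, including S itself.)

Start with {A, C, L, M}.
From M via λ: add E, I.
From E via λ: add N.
From I via λ: add G, J.
From G via λ: add D.
No new states can be added; the closed set is {A, C, D, E, G, I, J, L, M, N}.

{A, C, D, E, G, I, J, L, M, N}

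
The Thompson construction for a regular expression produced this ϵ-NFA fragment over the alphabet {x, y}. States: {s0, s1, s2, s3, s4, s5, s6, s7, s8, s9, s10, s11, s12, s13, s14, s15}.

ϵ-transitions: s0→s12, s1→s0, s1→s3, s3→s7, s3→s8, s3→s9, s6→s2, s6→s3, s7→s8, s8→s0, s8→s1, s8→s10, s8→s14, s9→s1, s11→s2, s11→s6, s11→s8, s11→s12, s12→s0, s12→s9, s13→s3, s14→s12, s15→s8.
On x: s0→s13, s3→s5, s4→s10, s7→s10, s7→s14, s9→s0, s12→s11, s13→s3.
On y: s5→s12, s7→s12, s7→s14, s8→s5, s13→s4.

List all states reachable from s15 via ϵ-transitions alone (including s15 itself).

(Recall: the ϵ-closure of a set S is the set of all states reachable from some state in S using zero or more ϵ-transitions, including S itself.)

{s0, s1, s3, s7, s8, s9, s10, s12, s14, s15}

Start with {s15}.
From s15 via ϵ: add s8.
From s8 via ϵ: add s0, s1, s10, s14.
From s0 via ϵ: add s12.
From s1 via ϵ: add s3.
From s3 via ϵ: add s7, s9.
No new states can be added; the closed set is {s0, s1, s3, s7, s8, s9, s10, s12, s14, s15}.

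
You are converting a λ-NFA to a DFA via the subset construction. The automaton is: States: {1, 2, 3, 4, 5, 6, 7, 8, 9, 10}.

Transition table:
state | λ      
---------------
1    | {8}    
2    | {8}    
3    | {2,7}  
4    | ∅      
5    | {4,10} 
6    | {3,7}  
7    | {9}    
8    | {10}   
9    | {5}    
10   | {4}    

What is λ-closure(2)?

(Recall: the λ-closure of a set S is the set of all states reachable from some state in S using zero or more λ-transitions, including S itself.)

{2, 4, 8, 10}

Start with {2}.
From 2 via λ: add 8.
From 8 via λ: add 10.
From 10 via λ: add 4.
No new states can be added; the closed set is {2, 4, 8, 10}.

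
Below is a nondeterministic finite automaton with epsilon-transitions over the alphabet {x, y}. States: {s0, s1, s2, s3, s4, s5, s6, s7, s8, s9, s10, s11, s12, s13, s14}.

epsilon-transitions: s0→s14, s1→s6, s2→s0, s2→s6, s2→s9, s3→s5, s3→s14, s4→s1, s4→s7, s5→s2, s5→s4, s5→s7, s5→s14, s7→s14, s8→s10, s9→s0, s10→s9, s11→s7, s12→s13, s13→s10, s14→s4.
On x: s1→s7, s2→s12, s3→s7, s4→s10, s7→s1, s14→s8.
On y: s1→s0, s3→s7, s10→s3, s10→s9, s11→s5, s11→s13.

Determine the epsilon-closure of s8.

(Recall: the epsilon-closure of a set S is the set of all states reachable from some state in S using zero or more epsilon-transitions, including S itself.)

{s0, s1, s4, s6, s7, s8, s9, s10, s14}

Start with {s8}.
From s8 via epsilon: add s10.
From s10 via epsilon: add s9.
From s9 via epsilon: add s0.
From s0 via epsilon: add s14.
From s14 via epsilon: add s4.
From s4 via epsilon: add s1, s7.
From s1 via epsilon: add s6.
No new states can be added; the closed set is {s0, s1, s4, s6, s7, s8, s9, s10, s14}.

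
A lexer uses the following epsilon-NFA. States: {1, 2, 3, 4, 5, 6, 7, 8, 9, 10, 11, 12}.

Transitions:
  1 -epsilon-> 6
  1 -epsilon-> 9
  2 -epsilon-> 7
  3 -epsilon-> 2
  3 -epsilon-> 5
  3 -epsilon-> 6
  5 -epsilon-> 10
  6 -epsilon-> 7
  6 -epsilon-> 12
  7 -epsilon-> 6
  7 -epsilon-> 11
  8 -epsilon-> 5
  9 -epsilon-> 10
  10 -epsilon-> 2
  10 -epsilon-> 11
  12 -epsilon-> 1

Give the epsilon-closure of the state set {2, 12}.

{1, 2, 6, 7, 9, 10, 11, 12}

Start with {2, 12}.
From 2 via epsilon: add 7.
From 12 via epsilon: add 1.
From 1 via epsilon: add 6, 9.
From 7 via epsilon: add 11.
From 9 via epsilon: add 10.
No new states can be added; the closed set is {1, 2, 6, 7, 9, 10, 11, 12}.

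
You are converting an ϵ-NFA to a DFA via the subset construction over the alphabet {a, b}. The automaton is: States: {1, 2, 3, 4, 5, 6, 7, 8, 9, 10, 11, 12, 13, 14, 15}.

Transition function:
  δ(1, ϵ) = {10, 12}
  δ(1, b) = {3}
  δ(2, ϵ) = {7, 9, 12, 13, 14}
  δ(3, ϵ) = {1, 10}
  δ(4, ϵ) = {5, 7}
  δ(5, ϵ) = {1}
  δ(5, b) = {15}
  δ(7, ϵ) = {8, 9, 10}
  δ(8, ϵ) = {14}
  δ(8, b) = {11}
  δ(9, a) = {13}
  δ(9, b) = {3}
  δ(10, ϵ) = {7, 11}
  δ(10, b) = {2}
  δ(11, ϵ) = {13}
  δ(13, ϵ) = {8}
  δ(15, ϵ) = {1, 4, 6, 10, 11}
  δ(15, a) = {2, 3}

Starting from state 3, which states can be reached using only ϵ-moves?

{1, 3, 7, 8, 9, 10, 11, 12, 13, 14}

Start with {3}.
From 3 via ϵ: add 1, 10.
From 1 via ϵ: add 12.
From 10 via ϵ: add 7, 11.
From 7 via ϵ: add 8, 9.
From 11 via ϵ: add 13.
From 8 via ϵ: add 14.
No new states can be added; the closed set is {1, 3, 7, 8, 9, 10, 11, 12, 13, 14}.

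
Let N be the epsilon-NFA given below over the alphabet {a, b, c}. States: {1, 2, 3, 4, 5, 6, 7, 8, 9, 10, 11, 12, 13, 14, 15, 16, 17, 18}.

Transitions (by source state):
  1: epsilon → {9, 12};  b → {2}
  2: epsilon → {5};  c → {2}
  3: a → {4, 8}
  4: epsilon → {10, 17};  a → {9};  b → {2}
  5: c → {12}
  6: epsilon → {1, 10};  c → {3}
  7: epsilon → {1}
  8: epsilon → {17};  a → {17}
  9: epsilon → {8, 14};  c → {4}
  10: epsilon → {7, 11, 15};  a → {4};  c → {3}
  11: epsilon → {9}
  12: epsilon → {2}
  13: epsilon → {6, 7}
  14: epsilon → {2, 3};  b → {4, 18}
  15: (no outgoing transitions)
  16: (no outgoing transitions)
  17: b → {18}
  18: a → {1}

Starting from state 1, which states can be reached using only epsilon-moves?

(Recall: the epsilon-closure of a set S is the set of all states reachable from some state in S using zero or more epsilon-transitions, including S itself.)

{1, 2, 3, 5, 8, 9, 12, 14, 17}

Start with {1}.
From 1 via epsilon: add 9, 12.
From 9 via epsilon: add 8, 14.
From 12 via epsilon: add 2.
From 2 via epsilon: add 5.
From 8 via epsilon: add 17.
From 14 via epsilon: add 3.
No new states can be added; the closed set is {1, 2, 3, 5, 8, 9, 12, 14, 17}.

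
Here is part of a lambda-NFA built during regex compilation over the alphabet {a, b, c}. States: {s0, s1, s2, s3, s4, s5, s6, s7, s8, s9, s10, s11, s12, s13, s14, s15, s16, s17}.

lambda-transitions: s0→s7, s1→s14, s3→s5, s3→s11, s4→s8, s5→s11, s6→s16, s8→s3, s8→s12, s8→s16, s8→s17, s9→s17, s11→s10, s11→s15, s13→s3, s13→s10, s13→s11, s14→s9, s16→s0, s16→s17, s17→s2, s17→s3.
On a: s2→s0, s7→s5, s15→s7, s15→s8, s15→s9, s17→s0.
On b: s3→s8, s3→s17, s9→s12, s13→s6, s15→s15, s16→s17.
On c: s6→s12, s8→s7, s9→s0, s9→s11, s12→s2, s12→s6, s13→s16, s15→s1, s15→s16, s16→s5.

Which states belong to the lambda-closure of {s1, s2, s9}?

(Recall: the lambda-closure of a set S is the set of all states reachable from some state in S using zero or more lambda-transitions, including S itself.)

{s1, s2, s3, s5, s9, s10, s11, s14, s15, s17}

Start with {s1, s2, s9}.
From s1 via lambda: add s14.
From s9 via lambda: add s17.
From s17 via lambda: add s3.
From s3 via lambda: add s5, s11.
From s11 via lambda: add s10, s15.
No new states can be added; the closed set is {s1, s2, s3, s5, s9, s10, s11, s14, s15, s17}.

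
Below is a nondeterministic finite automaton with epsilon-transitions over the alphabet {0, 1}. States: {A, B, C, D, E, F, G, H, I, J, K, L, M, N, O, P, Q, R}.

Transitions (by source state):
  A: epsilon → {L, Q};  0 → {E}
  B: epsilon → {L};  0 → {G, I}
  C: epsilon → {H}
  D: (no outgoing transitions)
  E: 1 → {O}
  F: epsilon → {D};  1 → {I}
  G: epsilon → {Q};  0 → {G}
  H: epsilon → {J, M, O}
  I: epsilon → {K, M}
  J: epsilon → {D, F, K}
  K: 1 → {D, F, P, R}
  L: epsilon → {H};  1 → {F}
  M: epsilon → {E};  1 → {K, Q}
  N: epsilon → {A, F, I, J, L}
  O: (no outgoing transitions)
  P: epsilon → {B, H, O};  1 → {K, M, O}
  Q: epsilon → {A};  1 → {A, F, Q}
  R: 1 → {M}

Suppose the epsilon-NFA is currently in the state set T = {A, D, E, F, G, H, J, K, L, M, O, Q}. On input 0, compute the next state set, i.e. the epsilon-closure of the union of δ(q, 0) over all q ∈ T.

{A, D, E, F, G, H, J, K, L, M, O, Q}

A on 0 → {E}.
G on 0 → {G}.
No 0-transition from D, E, F, H, J, K, L, M, O, Q.
Union after reading 0: {E, G}.
Now take the epsilon-closure:
From G via epsilon: add Q.
From Q via epsilon: add A.
From A via epsilon: add L.
From L via epsilon: add H.
From H via epsilon: add J, M, O.
From J via epsilon: add D, F, K.
No new states can be added; the closed set is {A, D, E, F, G, H, J, K, L, M, O, Q}.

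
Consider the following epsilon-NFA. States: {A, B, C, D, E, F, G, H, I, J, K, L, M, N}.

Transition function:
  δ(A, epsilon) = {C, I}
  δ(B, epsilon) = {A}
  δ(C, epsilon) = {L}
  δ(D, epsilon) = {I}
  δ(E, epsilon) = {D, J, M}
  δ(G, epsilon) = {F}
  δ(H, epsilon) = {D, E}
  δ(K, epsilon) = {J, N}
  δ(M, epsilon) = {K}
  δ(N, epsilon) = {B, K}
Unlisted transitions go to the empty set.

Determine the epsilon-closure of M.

{A, B, C, I, J, K, L, M, N}

Start with {M}.
From M via epsilon: add K.
From K via epsilon: add J, N.
From N via epsilon: add B.
From B via epsilon: add A.
From A via epsilon: add C, I.
From C via epsilon: add L.
No new states can be added; the closed set is {A, B, C, I, J, K, L, M, N}.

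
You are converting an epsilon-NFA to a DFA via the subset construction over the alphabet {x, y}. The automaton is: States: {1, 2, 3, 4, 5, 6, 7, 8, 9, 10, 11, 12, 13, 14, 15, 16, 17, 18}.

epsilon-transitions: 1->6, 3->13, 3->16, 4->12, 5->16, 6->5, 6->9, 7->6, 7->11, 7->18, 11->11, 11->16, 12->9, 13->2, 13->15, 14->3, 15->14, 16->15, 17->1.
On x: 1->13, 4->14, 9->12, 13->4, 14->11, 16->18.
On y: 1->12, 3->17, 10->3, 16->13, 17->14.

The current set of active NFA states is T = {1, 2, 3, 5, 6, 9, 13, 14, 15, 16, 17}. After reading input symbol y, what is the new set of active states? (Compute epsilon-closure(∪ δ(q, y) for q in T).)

{1, 2, 3, 5, 6, 9, 12, 13, 14, 15, 16, 17}

1 on y → {12}.
3 on y → {17}.
16 on y → {13}.
17 on y → {14}.
No y-transition from 2, 5, 6, 9, 13, 14, 15.
Union after reading y: {12, 13, 14, 17}.
Now take the epsilon-closure:
From 12 via epsilon: add 9.
From 13 via epsilon: add 2, 15.
From 14 via epsilon: add 3.
From 17 via epsilon: add 1.
From 1 via epsilon: add 6.
From 3 via epsilon: add 16.
From 6 via epsilon: add 5.
No new states can be added; the closed set is {1, 2, 3, 5, 6, 9, 12, 13, 14, 15, 16, 17}.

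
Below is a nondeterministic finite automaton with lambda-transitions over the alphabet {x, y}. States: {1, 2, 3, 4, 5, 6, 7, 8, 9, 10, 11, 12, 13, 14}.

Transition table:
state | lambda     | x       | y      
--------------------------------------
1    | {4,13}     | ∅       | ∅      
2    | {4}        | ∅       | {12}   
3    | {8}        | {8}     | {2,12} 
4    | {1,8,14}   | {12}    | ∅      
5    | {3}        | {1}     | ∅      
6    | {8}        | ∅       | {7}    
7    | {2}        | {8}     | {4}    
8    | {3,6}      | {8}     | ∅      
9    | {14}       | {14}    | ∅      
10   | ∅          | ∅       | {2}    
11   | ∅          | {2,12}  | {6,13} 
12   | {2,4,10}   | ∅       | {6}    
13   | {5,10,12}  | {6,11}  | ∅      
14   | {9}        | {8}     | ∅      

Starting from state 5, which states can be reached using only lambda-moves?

Start with {5}.
From 5 via lambda: add 3.
From 3 via lambda: add 8.
From 8 via lambda: add 6.
No new states can be added; the closed set is {3, 5, 6, 8}.

{3, 5, 6, 8}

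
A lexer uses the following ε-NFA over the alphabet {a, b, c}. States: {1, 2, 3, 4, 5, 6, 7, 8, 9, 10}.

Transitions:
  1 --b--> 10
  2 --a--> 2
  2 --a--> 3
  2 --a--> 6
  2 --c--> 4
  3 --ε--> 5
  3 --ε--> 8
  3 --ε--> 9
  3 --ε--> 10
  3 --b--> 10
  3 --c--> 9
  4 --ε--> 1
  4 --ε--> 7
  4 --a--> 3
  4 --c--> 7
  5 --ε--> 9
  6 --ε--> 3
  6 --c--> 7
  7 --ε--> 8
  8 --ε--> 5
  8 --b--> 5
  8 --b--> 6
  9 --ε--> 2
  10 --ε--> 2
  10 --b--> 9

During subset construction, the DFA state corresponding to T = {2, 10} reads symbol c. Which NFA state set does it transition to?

{1, 2, 4, 5, 7, 8, 9}

2 on c → {4}.
No c-transition from 10.
Union after reading c: {4}.
Now take the ε-closure:
From 4 via ε: add 1, 7.
From 7 via ε: add 8.
From 8 via ε: add 5.
From 5 via ε: add 9.
From 9 via ε: add 2.
No new states can be added; the closed set is {1, 2, 4, 5, 7, 8, 9}.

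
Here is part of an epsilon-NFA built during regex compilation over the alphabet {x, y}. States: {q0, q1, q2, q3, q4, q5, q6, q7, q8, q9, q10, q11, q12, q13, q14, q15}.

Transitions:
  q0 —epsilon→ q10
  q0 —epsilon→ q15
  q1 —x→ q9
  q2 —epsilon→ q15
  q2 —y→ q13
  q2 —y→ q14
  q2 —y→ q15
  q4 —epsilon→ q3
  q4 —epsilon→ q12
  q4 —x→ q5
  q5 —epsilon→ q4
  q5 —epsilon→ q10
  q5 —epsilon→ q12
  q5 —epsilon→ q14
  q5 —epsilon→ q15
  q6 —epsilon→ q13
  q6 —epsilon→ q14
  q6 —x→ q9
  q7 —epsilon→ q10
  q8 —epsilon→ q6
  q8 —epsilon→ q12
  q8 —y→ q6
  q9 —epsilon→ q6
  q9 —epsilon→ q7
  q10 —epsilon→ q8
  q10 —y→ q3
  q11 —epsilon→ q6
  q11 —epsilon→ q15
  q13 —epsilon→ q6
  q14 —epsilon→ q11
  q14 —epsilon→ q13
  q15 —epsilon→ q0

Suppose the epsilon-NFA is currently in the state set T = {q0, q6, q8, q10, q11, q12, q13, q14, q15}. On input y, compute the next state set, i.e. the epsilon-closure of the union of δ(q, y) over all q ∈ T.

{q0, q3, q6, q8, q10, q11, q12, q13, q14, q15}

q8 on y → {q6}.
q10 on y → {q3}.
No y-transition from q0, q6, q11, q12, q13, q14, q15.
Union after reading y: {q3, q6}.
Now take the epsilon-closure:
From q6 via epsilon: add q13, q14.
From q14 via epsilon: add q11.
From q11 via epsilon: add q15.
From q15 via epsilon: add q0.
From q0 via epsilon: add q10.
From q10 via epsilon: add q8.
From q8 via epsilon: add q12.
No new states can be added; the closed set is {q0, q3, q6, q8, q10, q11, q12, q13, q14, q15}.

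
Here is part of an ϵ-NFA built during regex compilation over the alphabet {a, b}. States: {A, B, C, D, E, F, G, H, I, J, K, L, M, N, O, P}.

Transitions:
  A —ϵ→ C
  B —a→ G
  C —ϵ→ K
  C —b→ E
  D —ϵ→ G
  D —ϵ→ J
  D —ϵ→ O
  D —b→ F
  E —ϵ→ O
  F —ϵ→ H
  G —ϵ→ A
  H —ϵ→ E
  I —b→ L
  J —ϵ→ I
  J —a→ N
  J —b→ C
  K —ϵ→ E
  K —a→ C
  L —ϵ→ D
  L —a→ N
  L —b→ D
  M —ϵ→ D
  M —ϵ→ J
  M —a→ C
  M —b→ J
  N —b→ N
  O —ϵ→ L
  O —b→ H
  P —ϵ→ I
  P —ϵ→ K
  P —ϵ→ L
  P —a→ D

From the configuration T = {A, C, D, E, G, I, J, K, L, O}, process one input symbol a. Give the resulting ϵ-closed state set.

{A, C, D, E, G, I, J, K, L, N, O}

J on a → {N}.
K on a → {C}.
L on a → {N}.
No a-transition from A, C, D, E, G, I, O.
Union after reading a: {C, N}.
Now take the ϵ-closure:
From C via ϵ: add K.
From K via ϵ: add E.
From E via ϵ: add O.
From O via ϵ: add L.
From L via ϵ: add D.
From D via ϵ: add G, J.
From G via ϵ: add A.
From J via ϵ: add I.
No new states can be added; the closed set is {A, C, D, E, G, I, J, K, L, N, O}.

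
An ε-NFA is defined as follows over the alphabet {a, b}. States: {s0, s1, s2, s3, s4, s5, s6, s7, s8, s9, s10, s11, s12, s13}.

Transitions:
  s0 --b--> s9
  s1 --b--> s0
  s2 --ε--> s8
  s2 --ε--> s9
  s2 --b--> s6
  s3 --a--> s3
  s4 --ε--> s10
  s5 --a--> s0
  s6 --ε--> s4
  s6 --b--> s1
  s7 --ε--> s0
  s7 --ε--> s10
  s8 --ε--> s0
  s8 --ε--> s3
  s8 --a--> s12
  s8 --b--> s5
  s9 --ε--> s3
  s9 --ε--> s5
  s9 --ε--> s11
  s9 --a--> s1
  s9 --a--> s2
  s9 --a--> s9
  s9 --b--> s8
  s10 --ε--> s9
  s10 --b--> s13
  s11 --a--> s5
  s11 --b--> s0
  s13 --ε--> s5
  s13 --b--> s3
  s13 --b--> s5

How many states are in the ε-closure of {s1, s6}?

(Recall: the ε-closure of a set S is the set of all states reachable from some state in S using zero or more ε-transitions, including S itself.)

Start with {s1, s6}.
From s6 via ε: add s4.
From s4 via ε: add s10.
From s10 via ε: add s9.
From s9 via ε: add s3, s5, s11.
ε-closure = {s1, s3, s4, s5, s6, s9, s10, s11}, which has 8 states.

8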